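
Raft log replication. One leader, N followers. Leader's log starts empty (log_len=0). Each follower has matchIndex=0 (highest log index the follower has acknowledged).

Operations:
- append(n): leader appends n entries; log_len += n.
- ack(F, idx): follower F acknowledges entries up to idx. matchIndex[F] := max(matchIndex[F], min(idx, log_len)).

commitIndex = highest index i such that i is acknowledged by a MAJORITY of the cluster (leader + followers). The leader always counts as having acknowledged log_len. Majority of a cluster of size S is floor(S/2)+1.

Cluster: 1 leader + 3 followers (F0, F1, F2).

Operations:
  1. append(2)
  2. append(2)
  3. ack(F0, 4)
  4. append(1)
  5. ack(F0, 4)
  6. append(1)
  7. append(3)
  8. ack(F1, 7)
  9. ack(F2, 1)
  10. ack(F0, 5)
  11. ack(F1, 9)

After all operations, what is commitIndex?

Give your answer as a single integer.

Answer: 5

Derivation:
Op 1: append 2 -> log_len=2
Op 2: append 2 -> log_len=4
Op 3: F0 acks idx 4 -> match: F0=4 F1=0 F2=0; commitIndex=0
Op 4: append 1 -> log_len=5
Op 5: F0 acks idx 4 -> match: F0=4 F1=0 F2=0; commitIndex=0
Op 6: append 1 -> log_len=6
Op 7: append 3 -> log_len=9
Op 8: F1 acks idx 7 -> match: F0=4 F1=7 F2=0; commitIndex=4
Op 9: F2 acks idx 1 -> match: F0=4 F1=7 F2=1; commitIndex=4
Op 10: F0 acks idx 5 -> match: F0=5 F1=7 F2=1; commitIndex=5
Op 11: F1 acks idx 9 -> match: F0=5 F1=9 F2=1; commitIndex=5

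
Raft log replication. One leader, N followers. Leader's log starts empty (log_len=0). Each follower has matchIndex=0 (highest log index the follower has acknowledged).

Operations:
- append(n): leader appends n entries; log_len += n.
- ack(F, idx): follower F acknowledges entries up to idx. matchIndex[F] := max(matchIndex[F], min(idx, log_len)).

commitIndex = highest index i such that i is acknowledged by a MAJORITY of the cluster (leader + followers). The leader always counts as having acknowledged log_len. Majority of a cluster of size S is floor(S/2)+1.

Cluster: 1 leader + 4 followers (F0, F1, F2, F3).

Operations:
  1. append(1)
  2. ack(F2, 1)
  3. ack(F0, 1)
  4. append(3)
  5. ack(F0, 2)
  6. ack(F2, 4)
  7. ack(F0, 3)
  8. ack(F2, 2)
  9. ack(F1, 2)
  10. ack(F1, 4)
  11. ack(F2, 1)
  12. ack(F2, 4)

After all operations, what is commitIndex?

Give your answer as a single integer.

Op 1: append 1 -> log_len=1
Op 2: F2 acks idx 1 -> match: F0=0 F1=0 F2=1 F3=0; commitIndex=0
Op 3: F0 acks idx 1 -> match: F0=1 F1=0 F2=1 F3=0; commitIndex=1
Op 4: append 3 -> log_len=4
Op 5: F0 acks idx 2 -> match: F0=2 F1=0 F2=1 F3=0; commitIndex=1
Op 6: F2 acks idx 4 -> match: F0=2 F1=0 F2=4 F3=0; commitIndex=2
Op 7: F0 acks idx 3 -> match: F0=3 F1=0 F2=4 F3=0; commitIndex=3
Op 8: F2 acks idx 2 -> match: F0=3 F1=0 F2=4 F3=0; commitIndex=3
Op 9: F1 acks idx 2 -> match: F0=3 F1=2 F2=4 F3=0; commitIndex=3
Op 10: F1 acks idx 4 -> match: F0=3 F1=4 F2=4 F3=0; commitIndex=4
Op 11: F2 acks idx 1 -> match: F0=3 F1=4 F2=4 F3=0; commitIndex=4
Op 12: F2 acks idx 4 -> match: F0=3 F1=4 F2=4 F3=0; commitIndex=4

Answer: 4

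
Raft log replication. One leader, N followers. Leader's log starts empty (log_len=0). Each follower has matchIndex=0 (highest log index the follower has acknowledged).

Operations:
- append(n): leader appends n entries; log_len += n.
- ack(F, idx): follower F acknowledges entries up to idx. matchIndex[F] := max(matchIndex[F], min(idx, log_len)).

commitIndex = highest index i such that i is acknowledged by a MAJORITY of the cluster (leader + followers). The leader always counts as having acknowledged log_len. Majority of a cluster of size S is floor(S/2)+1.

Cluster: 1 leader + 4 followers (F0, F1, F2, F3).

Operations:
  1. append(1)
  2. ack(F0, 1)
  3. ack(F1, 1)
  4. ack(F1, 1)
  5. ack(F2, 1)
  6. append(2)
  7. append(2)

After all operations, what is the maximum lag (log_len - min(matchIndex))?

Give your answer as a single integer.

Op 1: append 1 -> log_len=1
Op 2: F0 acks idx 1 -> match: F0=1 F1=0 F2=0 F3=0; commitIndex=0
Op 3: F1 acks idx 1 -> match: F0=1 F1=1 F2=0 F3=0; commitIndex=1
Op 4: F1 acks idx 1 -> match: F0=1 F1=1 F2=0 F3=0; commitIndex=1
Op 5: F2 acks idx 1 -> match: F0=1 F1=1 F2=1 F3=0; commitIndex=1
Op 6: append 2 -> log_len=3
Op 7: append 2 -> log_len=5

Answer: 5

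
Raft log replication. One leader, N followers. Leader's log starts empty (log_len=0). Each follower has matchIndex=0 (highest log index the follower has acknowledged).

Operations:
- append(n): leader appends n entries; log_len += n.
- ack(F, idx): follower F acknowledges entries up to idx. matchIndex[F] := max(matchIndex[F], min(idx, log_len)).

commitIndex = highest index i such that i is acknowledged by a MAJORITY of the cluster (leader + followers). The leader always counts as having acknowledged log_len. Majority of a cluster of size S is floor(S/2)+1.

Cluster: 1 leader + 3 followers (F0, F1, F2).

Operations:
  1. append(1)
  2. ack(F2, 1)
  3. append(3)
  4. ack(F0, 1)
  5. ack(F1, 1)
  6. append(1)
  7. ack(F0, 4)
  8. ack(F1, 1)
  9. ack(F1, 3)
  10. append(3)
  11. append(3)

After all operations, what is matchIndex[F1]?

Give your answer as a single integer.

Op 1: append 1 -> log_len=1
Op 2: F2 acks idx 1 -> match: F0=0 F1=0 F2=1; commitIndex=0
Op 3: append 3 -> log_len=4
Op 4: F0 acks idx 1 -> match: F0=1 F1=0 F2=1; commitIndex=1
Op 5: F1 acks idx 1 -> match: F0=1 F1=1 F2=1; commitIndex=1
Op 6: append 1 -> log_len=5
Op 7: F0 acks idx 4 -> match: F0=4 F1=1 F2=1; commitIndex=1
Op 8: F1 acks idx 1 -> match: F0=4 F1=1 F2=1; commitIndex=1
Op 9: F1 acks idx 3 -> match: F0=4 F1=3 F2=1; commitIndex=3
Op 10: append 3 -> log_len=8
Op 11: append 3 -> log_len=11

Answer: 3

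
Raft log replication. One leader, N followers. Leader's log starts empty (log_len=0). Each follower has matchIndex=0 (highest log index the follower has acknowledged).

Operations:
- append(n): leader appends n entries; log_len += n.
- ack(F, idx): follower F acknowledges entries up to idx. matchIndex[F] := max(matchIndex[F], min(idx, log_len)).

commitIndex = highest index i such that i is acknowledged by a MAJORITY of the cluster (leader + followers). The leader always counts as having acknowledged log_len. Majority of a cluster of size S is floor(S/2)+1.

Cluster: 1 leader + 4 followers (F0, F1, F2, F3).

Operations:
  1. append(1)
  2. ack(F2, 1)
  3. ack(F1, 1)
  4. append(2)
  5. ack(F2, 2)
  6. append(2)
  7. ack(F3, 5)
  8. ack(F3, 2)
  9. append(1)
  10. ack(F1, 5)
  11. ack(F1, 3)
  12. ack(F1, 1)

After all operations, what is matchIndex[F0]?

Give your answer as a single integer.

Answer: 0

Derivation:
Op 1: append 1 -> log_len=1
Op 2: F2 acks idx 1 -> match: F0=0 F1=0 F2=1 F3=0; commitIndex=0
Op 3: F1 acks idx 1 -> match: F0=0 F1=1 F2=1 F3=0; commitIndex=1
Op 4: append 2 -> log_len=3
Op 5: F2 acks idx 2 -> match: F0=0 F1=1 F2=2 F3=0; commitIndex=1
Op 6: append 2 -> log_len=5
Op 7: F3 acks idx 5 -> match: F0=0 F1=1 F2=2 F3=5; commitIndex=2
Op 8: F3 acks idx 2 -> match: F0=0 F1=1 F2=2 F3=5; commitIndex=2
Op 9: append 1 -> log_len=6
Op 10: F1 acks idx 5 -> match: F0=0 F1=5 F2=2 F3=5; commitIndex=5
Op 11: F1 acks idx 3 -> match: F0=0 F1=5 F2=2 F3=5; commitIndex=5
Op 12: F1 acks idx 1 -> match: F0=0 F1=5 F2=2 F3=5; commitIndex=5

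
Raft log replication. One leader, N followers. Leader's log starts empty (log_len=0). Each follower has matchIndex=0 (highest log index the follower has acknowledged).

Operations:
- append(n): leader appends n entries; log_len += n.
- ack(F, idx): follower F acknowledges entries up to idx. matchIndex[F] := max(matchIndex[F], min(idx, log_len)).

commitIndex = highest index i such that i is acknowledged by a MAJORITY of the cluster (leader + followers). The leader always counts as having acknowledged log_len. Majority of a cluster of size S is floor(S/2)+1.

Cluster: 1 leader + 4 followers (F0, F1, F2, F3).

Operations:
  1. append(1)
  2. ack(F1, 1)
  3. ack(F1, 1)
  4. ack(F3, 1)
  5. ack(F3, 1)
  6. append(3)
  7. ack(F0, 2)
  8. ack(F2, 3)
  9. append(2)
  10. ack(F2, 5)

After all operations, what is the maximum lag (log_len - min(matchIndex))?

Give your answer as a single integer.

Op 1: append 1 -> log_len=1
Op 2: F1 acks idx 1 -> match: F0=0 F1=1 F2=0 F3=0; commitIndex=0
Op 3: F1 acks idx 1 -> match: F0=0 F1=1 F2=0 F3=0; commitIndex=0
Op 4: F3 acks idx 1 -> match: F0=0 F1=1 F2=0 F3=1; commitIndex=1
Op 5: F3 acks idx 1 -> match: F0=0 F1=1 F2=0 F3=1; commitIndex=1
Op 6: append 3 -> log_len=4
Op 7: F0 acks idx 2 -> match: F0=2 F1=1 F2=0 F3=1; commitIndex=1
Op 8: F2 acks idx 3 -> match: F0=2 F1=1 F2=3 F3=1; commitIndex=2
Op 9: append 2 -> log_len=6
Op 10: F2 acks idx 5 -> match: F0=2 F1=1 F2=5 F3=1; commitIndex=2

Answer: 5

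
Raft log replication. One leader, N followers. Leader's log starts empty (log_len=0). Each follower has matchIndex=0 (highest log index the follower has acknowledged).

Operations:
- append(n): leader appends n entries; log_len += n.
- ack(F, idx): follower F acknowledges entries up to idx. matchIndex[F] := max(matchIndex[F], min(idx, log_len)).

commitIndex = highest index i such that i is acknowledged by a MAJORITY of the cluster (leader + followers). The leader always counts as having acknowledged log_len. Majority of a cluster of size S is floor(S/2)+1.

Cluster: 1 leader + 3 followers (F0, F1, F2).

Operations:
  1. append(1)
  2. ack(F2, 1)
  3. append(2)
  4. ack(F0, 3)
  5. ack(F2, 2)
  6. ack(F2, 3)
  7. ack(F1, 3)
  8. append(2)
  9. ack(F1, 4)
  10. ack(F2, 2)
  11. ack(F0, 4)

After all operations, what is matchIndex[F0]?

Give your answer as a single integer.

Op 1: append 1 -> log_len=1
Op 2: F2 acks idx 1 -> match: F0=0 F1=0 F2=1; commitIndex=0
Op 3: append 2 -> log_len=3
Op 4: F0 acks idx 3 -> match: F0=3 F1=0 F2=1; commitIndex=1
Op 5: F2 acks idx 2 -> match: F0=3 F1=0 F2=2; commitIndex=2
Op 6: F2 acks idx 3 -> match: F0=3 F1=0 F2=3; commitIndex=3
Op 7: F1 acks idx 3 -> match: F0=3 F1=3 F2=3; commitIndex=3
Op 8: append 2 -> log_len=5
Op 9: F1 acks idx 4 -> match: F0=3 F1=4 F2=3; commitIndex=3
Op 10: F2 acks idx 2 -> match: F0=3 F1=4 F2=3; commitIndex=3
Op 11: F0 acks idx 4 -> match: F0=4 F1=4 F2=3; commitIndex=4

Answer: 4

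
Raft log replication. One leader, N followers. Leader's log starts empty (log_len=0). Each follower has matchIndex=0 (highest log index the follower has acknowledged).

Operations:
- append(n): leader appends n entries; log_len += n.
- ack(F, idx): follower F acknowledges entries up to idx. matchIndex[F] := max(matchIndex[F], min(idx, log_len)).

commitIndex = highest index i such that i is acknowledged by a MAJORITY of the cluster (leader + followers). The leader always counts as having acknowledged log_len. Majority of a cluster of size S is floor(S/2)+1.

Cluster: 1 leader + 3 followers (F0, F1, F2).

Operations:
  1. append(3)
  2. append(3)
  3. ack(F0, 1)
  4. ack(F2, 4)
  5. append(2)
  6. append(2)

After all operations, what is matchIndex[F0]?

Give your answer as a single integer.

Answer: 1

Derivation:
Op 1: append 3 -> log_len=3
Op 2: append 3 -> log_len=6
Op 3: F0 acks idx 1 -> match: F0=1 F1=0 F2=0; commitIndex=0
Op 4: F2 acks idx 4 -> match: F0=1 F1=0 F2=4; commitIndex=1
Op 5: append 2 -> log_len=8
Op 6: append 2 -> log_len=10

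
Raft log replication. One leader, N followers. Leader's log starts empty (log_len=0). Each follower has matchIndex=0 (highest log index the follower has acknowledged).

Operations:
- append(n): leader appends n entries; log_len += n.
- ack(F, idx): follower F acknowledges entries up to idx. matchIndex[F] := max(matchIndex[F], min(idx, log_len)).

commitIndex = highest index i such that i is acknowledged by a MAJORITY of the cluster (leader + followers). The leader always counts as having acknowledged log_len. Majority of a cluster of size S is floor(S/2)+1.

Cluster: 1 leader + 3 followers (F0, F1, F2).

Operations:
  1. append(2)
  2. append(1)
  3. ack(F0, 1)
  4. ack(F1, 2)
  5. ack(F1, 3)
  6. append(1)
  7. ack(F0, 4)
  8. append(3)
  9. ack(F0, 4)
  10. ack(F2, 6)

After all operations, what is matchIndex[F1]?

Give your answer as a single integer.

Answer: 3

Derivation:
Op 1: append 2 -> log_len=2
Op 2: append 1 -> log_len=3
Op 3: F0 acks idx 1 -> match: F0=1 F1=0 F2=0; commitIndex=0
Op 4: F1 acks idx 2 -> match: F0=1 F1=2 F2=0; commitIndex=1
Op 5: F1 acks idx 3 -> match: F0=1 F1=3 F2=0; commitIndex=1
Op 6: append 1 -> log_len=4
Op 7: F0 acks idx 4 -> match: F0=4 F1=3 F2=0; commitIndex=3
Op 8: append 3 -> log_len=7
Op 9: F0 acks idx 4 -> match: F0=4 F1=3 F2=0; commitIndex=3
Op 10: F2 acks idx 6 -> match: F0=4 F1=3 F2=6; commitIndex=4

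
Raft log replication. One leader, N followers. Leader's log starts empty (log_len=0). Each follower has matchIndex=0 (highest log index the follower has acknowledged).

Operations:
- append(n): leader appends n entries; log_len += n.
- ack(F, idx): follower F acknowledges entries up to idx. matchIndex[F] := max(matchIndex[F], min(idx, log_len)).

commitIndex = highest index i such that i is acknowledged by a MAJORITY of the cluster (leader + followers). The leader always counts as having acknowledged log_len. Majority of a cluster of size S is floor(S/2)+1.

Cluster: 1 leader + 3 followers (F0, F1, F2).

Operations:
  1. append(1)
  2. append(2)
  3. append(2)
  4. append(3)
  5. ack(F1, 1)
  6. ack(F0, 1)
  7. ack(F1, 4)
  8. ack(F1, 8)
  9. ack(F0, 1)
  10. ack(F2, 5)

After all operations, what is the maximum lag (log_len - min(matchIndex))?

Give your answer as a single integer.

Answer: 7

Derivation:
Op 1: append 1 -> log_len=1
Op 2: append 2 -> log_len=3
Op 3: append 2 -> log_len=5
Op 4: append 3 -> log_len=8
Op 5: F1 acks idx 1 -> match: F0=0 F1=1 F2=0; commitIndex=0
Op 6: F0 acks idx 1 -> match: F0=1 F1=1 F2=0; commitIndex=1
Op 7: F1 acks idx 4 -> match: F0=1 F1=4 F2=0; commitIndex=1
Op 8: F1 acks idx 8 -> match: F0=1 F1=8 F2=0; commitIndex=1
Op 9: F0 acks idx 1 -> match: F0=1 F1=8 F2=0; commitIndex=1
Op 10: F2 acks idx 5 -> match: F0=1 F1=8 F2=5; commitIndex=5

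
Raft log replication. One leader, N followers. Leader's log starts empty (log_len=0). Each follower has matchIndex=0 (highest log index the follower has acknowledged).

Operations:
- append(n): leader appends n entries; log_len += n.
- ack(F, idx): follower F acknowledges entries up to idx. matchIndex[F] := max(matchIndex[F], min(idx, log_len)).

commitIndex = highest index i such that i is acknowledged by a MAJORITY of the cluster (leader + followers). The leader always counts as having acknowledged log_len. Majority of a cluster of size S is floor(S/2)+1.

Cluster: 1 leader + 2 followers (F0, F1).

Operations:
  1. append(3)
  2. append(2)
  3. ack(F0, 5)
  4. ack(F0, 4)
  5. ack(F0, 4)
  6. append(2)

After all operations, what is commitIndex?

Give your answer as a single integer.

Op 1: append 3 -> log_len=3
Op 2: append 2 -> log_len=5
Op 3: F0 acks idx 5 -> match: F0=5 F1=0; commitIndex=5
Op 4: F0 acks idx 4 -> match: F0=5 F1=0; commitIndex=5
Op 5: F0 acks idx 4 -> match: F0=5 F1=0; commitIndex=5
Op 6: append 2 -> log_len=7

Answer: 5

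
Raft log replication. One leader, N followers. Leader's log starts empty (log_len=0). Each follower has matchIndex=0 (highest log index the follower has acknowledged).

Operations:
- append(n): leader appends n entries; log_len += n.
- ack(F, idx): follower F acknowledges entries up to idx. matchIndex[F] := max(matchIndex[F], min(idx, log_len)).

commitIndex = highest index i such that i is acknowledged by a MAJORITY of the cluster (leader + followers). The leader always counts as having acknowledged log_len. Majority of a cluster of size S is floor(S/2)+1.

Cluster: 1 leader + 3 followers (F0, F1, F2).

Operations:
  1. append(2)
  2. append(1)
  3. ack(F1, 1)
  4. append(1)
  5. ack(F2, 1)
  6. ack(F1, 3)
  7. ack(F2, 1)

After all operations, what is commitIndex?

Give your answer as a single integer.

Op 1: append 2 -> log_len=2
Op 2: append 1 -> log_len=3
Op 3: F1 acks idx 1 -> match: F0=0 F1=1 F2=0; commitIndex=0
Op 4: append 1 -> log_len=4
Op 5: F2 acks idx 1 -> match: F0=0 F1=1 F2=1; commitIndex=1
Op 6: F1 acks idx 3 -> match: F0=0 F1=3 F2=1; commitIndex=1
Op 7: F2 acks idx 1 -> match: F0=0 F1=3 F2=1; commitIndex=1

Answer: 1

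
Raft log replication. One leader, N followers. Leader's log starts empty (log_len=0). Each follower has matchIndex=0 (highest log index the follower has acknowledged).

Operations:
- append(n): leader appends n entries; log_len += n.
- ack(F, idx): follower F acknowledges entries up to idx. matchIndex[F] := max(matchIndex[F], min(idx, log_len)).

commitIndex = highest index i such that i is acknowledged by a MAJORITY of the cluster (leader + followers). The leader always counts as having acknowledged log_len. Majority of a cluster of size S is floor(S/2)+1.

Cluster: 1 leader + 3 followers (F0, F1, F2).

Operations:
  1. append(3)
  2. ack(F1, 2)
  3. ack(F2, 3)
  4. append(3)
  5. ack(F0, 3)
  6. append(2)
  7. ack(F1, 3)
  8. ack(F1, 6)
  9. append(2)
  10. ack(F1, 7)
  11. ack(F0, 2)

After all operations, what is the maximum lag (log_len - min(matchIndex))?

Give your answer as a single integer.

Answer: 7

Derivation:
Op 1: append 3 -> log_len=3
Op 2: F1 acks idx 2 -> match: F0=0 F1=2 F2=0; commitIndex=0
Op 3: F2 acks idx 3 -> match: F0=0 F1=2 F2=3; commitIndex=2
Op 4: append 3 -> log_len=6
Op 5: F0 acks idx 3 -> match: F0=3 F1=2 F2=3; commitIndex=3
Op 6: append 2 -> log_len=8
Op 7: F1 acks idx 3 -> match: F0=3 F1=3 F2=3; commitIndex=3
Op 8: F1 acks idx 6 -> match: F0=3 F1=6 F2=3; commitIndex=3
Op 9: append 2 -> log_len=10
Op 10: F1 acks idx 7 -> match: F0=3 F1=7 F2=3; commitIndex=3
Op 11: F0 acks idx 2 -> match: F0=3 F1=7 F2=3; commitIndex=3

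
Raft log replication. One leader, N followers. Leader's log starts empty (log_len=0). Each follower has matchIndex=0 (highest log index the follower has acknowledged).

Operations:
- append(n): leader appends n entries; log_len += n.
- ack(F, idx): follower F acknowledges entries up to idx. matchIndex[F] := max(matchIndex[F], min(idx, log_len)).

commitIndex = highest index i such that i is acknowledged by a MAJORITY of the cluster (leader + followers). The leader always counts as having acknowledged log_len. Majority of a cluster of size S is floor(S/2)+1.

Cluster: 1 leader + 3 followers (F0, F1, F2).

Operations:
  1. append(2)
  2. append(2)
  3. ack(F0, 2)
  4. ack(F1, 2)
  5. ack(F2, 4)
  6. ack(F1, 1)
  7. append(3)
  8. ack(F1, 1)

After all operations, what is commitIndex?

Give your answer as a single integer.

Answer: 2

Derivation:
Op 1: append 2 -> log_len=2
Op 2: append 2 -> log_len=4
Op 3: F0 acks idx 2 -> match: F0=2 F1=0 F2=0; commitIndex=0
Op 4: F1 acks idx 2 -> match: F0=2 F1=2 F2=0; commitIndex=2
Op 5: F2 acks idx 4 -> match: F0=2 F1=2 F2=4; commitIndex=2
Op 6: F1 acks idx 1 -> match: F0=2 F1=2 F2=4; commitIndex=2
Op 7: append 3 -> log_len=7
Op 8: F1 acks idx 1 -> match: F0=2 F1=2 F2=4; commitIndex=2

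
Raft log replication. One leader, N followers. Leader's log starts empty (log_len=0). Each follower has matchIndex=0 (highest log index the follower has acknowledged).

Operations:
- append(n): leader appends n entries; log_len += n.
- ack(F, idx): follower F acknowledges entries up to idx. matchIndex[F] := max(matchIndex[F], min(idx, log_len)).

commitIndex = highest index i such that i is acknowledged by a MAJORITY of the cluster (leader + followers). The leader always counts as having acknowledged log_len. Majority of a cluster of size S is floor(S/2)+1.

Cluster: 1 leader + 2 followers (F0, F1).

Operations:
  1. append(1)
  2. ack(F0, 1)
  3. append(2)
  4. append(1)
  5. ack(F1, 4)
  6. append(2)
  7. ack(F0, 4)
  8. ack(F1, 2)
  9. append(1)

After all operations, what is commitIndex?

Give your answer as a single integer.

Op 1: append 1 -> log_len=1
Op 2: F0 acks idx 1 -> match: F0=1 F1=0; commitIndex=1
Op 3: append 2 -> log_len=3
Op 4: append 1 -> log_len=4
Op 5: F1 acks idx 4 -> match: F0=1 F1=4; commitIndex=4
Op 6: append 2 -> log_len=6
Op 7: F0 acks idx 4 -> match: F0=4 F1=4; commitIndex=4
Op 8: F1 acks idx 2 -> match: F0=4 F1=4; commitIndex=4
Op 9: append 1 -> log_len=7

Answer: 4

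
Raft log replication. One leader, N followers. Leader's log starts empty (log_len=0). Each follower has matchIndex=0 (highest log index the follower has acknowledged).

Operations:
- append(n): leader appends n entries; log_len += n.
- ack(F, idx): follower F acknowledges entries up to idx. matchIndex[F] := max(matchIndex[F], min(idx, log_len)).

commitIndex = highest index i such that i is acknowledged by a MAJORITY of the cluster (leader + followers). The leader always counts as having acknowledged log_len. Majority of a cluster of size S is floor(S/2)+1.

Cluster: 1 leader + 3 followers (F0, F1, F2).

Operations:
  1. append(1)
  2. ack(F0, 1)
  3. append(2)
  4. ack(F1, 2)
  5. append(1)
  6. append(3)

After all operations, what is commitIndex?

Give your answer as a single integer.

Answer: 1

Derivation:
Op 1: append 1 -> log_len=1
Op 2: F0 acks idx 1 -> match: F0=1 F1=0 F2=0; commitIndex=0
Op 3: append 2 -> log_len=3
Op 4: F1 acks idx 2 -> match: F0=1 F1=2 F2=0; commitIndex=1
Op 5: append 1 -> log_len=4
Op 6: append 3 -> log_len=7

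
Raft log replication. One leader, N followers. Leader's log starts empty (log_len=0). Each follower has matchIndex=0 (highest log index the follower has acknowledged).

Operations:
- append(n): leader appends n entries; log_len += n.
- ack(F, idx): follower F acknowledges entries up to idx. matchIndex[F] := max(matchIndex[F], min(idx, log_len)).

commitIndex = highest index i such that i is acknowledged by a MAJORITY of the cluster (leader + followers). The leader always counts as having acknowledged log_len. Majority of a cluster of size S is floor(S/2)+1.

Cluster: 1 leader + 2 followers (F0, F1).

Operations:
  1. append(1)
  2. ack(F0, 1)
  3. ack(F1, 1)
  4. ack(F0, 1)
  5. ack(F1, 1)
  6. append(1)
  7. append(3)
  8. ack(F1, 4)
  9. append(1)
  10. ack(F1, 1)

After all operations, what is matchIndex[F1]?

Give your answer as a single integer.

Answer: 4

Derivation:
Op 1: append 1 -> log_len=1
Op 2: F0 acks idx 1 -> match: F0=1 F1=0; commitIndex=1
Op 3: F1 acks idx 1 -> match: F0=1 F1=1; commitIndex=1
Op 4: F0 acks idx 1 -> match: F0=1 F1=1; commitIndex=1
Op 5: F1 acks idx 1 -> match: F0=1 F1=1; commitIndex=1
Op 6: append 1 -> log_len=2
Op 7: append 3 -> log_len=5
Op 8: F1 acks idx 4 -> match: F0=1 F1=4; commitIndex=4
Op 9: append 1 -> log_len=6
Op 10: F1 acks idx 1 -> match: F0=1 F1=4; commitIndex=4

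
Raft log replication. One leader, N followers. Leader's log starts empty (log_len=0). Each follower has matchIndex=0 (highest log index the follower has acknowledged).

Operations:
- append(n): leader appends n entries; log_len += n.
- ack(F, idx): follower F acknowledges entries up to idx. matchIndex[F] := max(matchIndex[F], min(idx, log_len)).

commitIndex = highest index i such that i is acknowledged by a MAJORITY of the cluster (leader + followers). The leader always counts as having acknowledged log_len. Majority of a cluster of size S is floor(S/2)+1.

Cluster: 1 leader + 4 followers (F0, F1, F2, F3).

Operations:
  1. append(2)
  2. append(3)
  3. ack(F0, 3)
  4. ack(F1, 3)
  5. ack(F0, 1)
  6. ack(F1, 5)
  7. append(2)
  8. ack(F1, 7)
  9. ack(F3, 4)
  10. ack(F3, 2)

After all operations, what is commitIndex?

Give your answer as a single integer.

Answer: 4

Derivation:
Op 1: append 2 -> log_len=2
Op 2: append 3 -> log_len=5
Op 3: F0 acks idx 3 -> match: F0=3 F1=0 F2=0 F3=0; commitIndex=0
Op 4: F1 acks idx 3 -> match: F0=3 F1=3 F2=0 F3=0; commitIndex=3
Op 5: F0 acks idx 1 -> match: F0=3 F1=3 F2=0 F3=0; commitIndex=3
Op 6: F1 acks idx 5 -> match: F0=3 F1=5 F2=0 F3=0; commitIndex=3
Op 7: append 2 -> log_len=7
Op 8: F1 acks idx 7 -> match: F0=3 F1=7 F2=0 F3=0; commitIndex=3
Op 9: F3 acks idx 4 -> match: F0=3 F1=7 F2=0 F3=4; commitIndex=4
Op 10: F3 acks idx 2 -> match: F0=3 F1=7 F2=0 F3=4; commitIndex=4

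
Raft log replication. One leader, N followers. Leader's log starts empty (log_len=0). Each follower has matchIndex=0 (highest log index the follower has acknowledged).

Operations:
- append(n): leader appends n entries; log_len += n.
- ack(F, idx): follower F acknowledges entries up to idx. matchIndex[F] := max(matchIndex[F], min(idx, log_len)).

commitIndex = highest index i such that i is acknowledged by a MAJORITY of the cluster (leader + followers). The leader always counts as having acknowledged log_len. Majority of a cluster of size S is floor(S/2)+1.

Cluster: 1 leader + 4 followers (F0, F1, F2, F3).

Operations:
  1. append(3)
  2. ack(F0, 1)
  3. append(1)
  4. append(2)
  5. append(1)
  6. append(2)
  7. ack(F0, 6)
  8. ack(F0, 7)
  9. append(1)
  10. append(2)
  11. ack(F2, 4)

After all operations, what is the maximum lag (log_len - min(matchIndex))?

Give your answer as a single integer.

Answer: 12

Derivation:
Op 1: append 3 -> log_len=3
Op 2: F0 acks idx 1 -> match: F0=1 F1=0 F2=0 F3=0; commitIndex=0
Op 3: append 1 -> log_len=4
Op 4: append 2 -> log_len=6
Op 5: append 1 -> log_len=7
Op 6: append 2 -> log_len=9
Op 7: F0 acks idx 6 -> match: F0=6 F1=0 F2=0 F3=0; commitIndex=0
Op 8: F0 acks idx 7 -> match: F0=7 F1=0 F2=0 F3=0; commitIndex=0
Op 9: append 1 -> log_len=10
Op 10: append 2 -> log_len=12
Op 11: F2 acks idx 4 -> match: F0=7 F1=0 F2=4 F3=0; commitIndex=4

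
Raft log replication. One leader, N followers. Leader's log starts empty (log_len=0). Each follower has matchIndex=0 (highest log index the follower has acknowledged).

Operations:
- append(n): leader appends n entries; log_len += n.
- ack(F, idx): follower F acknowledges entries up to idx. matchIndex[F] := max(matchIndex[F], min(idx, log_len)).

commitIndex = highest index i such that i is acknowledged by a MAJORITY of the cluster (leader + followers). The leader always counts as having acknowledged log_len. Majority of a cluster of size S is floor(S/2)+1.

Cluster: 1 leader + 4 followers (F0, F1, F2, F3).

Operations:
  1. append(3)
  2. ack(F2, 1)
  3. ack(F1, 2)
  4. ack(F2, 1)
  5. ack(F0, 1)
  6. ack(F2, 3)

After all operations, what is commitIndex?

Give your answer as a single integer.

Answer: 2

Derivation:
Op 1: append 3 -> log_len=3
Op 2: F2 acks idx 1 -> match: F0=0 F1=0 F2=1 F3=0; commitIndex=0
Op 3: F1 acks idx 2 -> match: F0=0 F1=2 F2=1 F3=0; commitIndex=1
Op 4: F2 acks idx 1 -> match: F0=0 F1=2 F2=1 F3=0; commitIndex=1
Op 5: F0 acks idx 1 -> match: F0=1 F1=2 F2=1 F3=0; commitIndex=1
Op 6: F2 acks idx 3 -> match: F0=1 F1=2 F2=3 F3=0; commitIndex=2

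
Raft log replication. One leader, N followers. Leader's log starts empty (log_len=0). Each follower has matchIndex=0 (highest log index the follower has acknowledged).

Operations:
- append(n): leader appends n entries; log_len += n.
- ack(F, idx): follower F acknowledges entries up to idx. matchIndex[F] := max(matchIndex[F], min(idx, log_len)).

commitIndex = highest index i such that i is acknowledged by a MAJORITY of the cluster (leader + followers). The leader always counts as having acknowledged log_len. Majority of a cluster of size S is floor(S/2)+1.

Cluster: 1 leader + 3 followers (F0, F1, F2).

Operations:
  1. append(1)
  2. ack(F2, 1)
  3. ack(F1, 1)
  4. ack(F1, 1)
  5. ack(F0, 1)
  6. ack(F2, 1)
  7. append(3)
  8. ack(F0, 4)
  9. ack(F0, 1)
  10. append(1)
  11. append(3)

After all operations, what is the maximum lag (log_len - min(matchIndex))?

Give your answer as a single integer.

Answer: 7

Derivation:
Op 1: append 1 -> log_len=1
Op 2: F2 acks idx 1 -> match: F0=0 F1=0 F2=1; commitIndex=0
Op 3: F1 acks idx 1 -> match: F0=0 F1=1 F2=1; commitIndex=1
Op 4: F1 acks idx 1 -> match: F0=0 F1=1 F2=1; commitIndex=1
Op 5: F0 acks idx 1 -> match: F0=1 F1=1 F2=1; commitIndex=1
Op 6: F2 acks idx 1 -> match: F0=1 F1=1 F2=1; commitIndex=1
Op 7: append 3 -> log_len=4
Op 8: F0 acks idx 4 -> match: F0=4 F1=1 F2=1; commitIndex=1
Op 9: F0 acks idx 1 -> match: F0=4 F1=1 F2=1; commitIndex=1
Op 10: append 1 -> log_len=5
Op 11: append 3 -> log_len=8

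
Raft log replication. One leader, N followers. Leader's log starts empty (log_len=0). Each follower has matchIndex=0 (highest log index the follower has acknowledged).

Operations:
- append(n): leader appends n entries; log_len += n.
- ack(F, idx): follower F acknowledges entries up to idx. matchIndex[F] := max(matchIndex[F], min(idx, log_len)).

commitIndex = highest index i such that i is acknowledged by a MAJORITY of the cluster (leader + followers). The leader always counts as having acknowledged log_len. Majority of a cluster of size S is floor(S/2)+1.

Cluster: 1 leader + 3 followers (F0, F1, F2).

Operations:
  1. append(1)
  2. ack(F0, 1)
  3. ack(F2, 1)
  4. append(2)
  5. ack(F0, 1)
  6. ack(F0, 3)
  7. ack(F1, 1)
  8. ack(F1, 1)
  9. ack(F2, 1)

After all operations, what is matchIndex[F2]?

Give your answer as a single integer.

Answer: 1

Derivation:
Op 1: append 1 -> log_len=1
Op 2: F0 acks idx 1 -> match: F0=1 F1=0 F2=0; commitIndex=0
Op 3: F2 acks idx 1 -> match: F0=1 F1=0 F2=1; commitIndex=1
Op 4: append 2 -> log_len=3
Op 5: F0 acks idx 1 -> match: F0=1 F1=0 F2=1; commitIndex=1
Op 6: F0 acks idx 3 -> match: F0=3 F1=0 F2=1; commitIndex=1
Op 7: F1 acks idx 1 -> match: F0=3 F1=1 F2=1; commitIndex=1
Op 8: F1 acks idx 1 -> match: F0=3 F1=1 F2=1; commitIndex=1
Op 9: F2 acks idx 1 -> match: F0=3 F1=1 F2=1; commitIndex=1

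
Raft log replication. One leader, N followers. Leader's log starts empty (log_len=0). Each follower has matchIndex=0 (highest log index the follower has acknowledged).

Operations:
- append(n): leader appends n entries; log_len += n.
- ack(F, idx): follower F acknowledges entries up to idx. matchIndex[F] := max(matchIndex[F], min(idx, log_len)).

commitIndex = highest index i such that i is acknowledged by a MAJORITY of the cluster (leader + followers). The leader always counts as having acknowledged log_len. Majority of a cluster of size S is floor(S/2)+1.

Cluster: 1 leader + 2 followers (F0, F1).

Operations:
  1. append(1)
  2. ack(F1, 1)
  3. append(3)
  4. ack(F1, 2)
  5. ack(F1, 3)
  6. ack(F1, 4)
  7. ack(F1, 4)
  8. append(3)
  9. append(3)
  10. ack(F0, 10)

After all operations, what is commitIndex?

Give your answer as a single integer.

Answer: 10

Derivation:
Op 1: append 1 -> log_len=1
Op 2: F1 acks idx 1 -> match: F0=0 F1=1; commitIndex=1
Op 3: append 3 -> log_len=4
Op 4: F1 acks idx 2 -> match: F0=0 F1=2; commitIndex=2
Op 5: F1 acks idx 3 -> match: F0=0 F1=3; commitIndex=3
Op 6: F1 acks idx 4 -> match: F0=0 F1=4; commitIndex=4
Op 7: F1 acks idx 4 -> match: F0=0 F1=4; commitIndex=4
Op 8: append 3 -> log_len=7
Op 9: append 3 -> log_len=10
Op 10: F0 acks idx 10 -> match: F0=10 F1=4; commitIndex=10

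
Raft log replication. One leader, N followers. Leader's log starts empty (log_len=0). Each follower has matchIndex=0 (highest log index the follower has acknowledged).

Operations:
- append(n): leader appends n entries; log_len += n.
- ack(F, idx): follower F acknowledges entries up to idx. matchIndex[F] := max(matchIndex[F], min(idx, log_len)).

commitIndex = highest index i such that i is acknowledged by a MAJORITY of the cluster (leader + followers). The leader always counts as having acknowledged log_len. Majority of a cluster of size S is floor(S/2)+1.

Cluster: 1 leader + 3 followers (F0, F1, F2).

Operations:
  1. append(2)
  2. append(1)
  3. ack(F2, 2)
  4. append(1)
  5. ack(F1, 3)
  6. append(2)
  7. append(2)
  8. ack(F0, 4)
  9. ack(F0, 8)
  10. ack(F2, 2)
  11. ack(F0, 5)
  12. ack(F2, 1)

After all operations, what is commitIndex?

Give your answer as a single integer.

Op 1: append 2 -> log_len=2
Op 2: append 1 -> log_len=3
Op 3: F2 acks idx 2 -> match: F0=0 F1=0 F2=2; commitIndex=0
Op 4: append 1 -> log_len=4
Op 5: F1 acks idx 3 -> match: F0=0 F1=3 F2=2; commitIndex=2
Op 6: append 2 -> log_len=6
Op 7: append 2 -> log_len=8
Op 8: F0 acks idx 4 -> match: F0=4 F1=3 F2=2; commitIndex=3
Op 9: F0 acks idx 8 -> match: F0=8 F1=3 F2=2; commitIndex=3
Op 10: F2 acks idx 2 -> match: F0=8 F1=3 F2=2; commitIndex=3
Op 11: F0 acks idx 5 -> match: F0=8 F1=3 F2=2; commitIndex=3
Op 12: F2 acks idx 1 -> match: F0=8 F1=3 F2=2; commitIndex=3

Answer: 3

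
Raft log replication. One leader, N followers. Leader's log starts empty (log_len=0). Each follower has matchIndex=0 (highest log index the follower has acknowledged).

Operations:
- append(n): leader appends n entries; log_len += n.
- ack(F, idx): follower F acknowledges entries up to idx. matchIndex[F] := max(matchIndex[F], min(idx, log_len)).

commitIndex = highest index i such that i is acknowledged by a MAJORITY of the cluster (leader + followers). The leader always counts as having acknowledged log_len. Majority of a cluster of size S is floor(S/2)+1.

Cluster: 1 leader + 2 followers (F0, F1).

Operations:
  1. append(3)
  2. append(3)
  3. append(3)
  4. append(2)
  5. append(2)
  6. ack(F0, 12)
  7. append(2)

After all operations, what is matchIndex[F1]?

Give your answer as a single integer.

Op 1: append 3 -> log_len=3
Op 2: append 3 -> log_len=6
Op 3: append 3 -> log_len=9
Op 4: append 2 -> log_len=11
Op 5: append 2 -> log_len=13
Op 6: F0 acks idx 12 -> match: F0=12 F1=0; commitIndex=12
Op 7: append 2 -> log_len=15

Answer: 0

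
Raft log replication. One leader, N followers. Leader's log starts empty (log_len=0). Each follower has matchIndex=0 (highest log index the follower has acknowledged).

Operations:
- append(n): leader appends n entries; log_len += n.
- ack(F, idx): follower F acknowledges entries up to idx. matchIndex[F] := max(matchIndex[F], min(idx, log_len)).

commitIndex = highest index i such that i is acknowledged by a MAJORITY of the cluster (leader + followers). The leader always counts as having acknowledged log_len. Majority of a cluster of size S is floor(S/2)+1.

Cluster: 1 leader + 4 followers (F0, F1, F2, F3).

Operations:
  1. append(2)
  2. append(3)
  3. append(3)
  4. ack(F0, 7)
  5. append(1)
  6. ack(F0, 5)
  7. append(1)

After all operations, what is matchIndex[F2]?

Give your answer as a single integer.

Answer: 0

Derivation:
Op 1: append 2 -> log_len=2
Op 2: append 3 -> log_len=5
Op 3: append 3 -> log_len=8
Op 4: F0 acks idx 7 -> match: F0=7 F1=0 F2=0 F3=0; commitIndex=0
Op 5: append 1 -> log_len=9
Op 6: F0 acks idx 5 -> match: F0=7 F1=0 F2=0 F3=0; commitIndex=0
Op 7: append 1 -> log_len=10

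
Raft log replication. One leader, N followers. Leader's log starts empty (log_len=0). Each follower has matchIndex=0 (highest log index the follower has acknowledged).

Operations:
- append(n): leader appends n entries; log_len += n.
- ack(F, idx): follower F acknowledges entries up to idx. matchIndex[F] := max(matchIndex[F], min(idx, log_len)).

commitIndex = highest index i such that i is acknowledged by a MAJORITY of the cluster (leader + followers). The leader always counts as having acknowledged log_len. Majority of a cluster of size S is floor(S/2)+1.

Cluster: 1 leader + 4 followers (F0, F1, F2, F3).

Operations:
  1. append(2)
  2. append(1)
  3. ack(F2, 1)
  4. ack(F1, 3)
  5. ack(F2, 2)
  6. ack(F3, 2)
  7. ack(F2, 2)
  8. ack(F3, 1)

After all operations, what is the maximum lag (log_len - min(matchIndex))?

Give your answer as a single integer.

Answer: 3

Derivation:
Op 1: append 2 -> log_len=2
Op 2: append 1 -> log_len=3
Op 3: F2 acks idx 1 -> match: F0=0 F1=0 F2=1 F3=0; commitIndex=0
Op 4: F1 acks idx 3 -> match: F0=0 F1=3 F2=1 F3=0; commitIndex=1
Op 5: F2 acks idx 2 -> match: F0=0 F1=3 F2=2 F3=0; commitIndex=2
Op 6: F3 acks idx 2 -> match: F0=0 F1=3 F2=2 F3=2; commitIndex=2
Op 7: F2 acks idx 2 -> match: F0=0 F1=3 F2=2 F3=2; commitIndex=2
Op 8: F3 acks idx 1 -> match: F0=0 F1=3 F2=2 F3=2; commitIndex=2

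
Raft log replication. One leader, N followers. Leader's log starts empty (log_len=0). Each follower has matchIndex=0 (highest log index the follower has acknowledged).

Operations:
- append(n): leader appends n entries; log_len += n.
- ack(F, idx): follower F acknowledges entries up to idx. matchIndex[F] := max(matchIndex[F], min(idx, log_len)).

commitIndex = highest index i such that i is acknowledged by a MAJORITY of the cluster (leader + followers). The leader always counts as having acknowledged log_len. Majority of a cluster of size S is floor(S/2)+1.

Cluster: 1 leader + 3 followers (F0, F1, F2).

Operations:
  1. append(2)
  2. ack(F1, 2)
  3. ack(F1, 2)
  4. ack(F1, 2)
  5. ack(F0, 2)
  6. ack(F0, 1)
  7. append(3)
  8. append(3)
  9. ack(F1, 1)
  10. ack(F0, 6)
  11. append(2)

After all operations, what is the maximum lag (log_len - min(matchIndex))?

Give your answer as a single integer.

Op 1: append 2 -> log_len=2
Op 2: F1 acks idx 2 -> match: F0=0 F1=2 F2=0; commitIndex=0
Op 3: F1 acks idx 2 -> match: F0=0 F1=2 F2=0; commitIndex=0
Op 4: F1 acks idx 2 -> match: F0=0 F1=2 F2=0; commitIndex=0
Op 5: F0 acks idx 2 -> match: F0=2 F1=2 F2=0; commitIndex=2
Op 6: F0 acks idx 1 -> match: F0=2 F1=2 F2=0; commitIndex=2
Op 7: append 3 -> log_len=5
Op 8: append 3 -> log_len=8
Op 9: F1 acks idx 1 -> match: F0=2 F1=2 F2=0; commitIndex=2
Op 10: F0 acks idx 6 -> match: F0=6 F1=2 F2=0; commitIndex=2
Op 11: append 2 -> log_len=10

Answer: 10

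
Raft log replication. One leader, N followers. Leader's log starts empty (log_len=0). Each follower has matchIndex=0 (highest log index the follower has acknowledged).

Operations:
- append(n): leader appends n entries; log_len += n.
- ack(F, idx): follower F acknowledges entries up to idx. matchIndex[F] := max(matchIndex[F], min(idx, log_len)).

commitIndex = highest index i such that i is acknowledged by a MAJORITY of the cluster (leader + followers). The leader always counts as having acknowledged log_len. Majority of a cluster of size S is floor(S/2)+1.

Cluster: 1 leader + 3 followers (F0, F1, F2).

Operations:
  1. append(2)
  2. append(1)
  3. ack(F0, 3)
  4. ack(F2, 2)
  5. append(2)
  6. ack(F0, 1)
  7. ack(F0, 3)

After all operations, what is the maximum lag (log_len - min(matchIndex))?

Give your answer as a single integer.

Op 1: append 2 -> log_len=2
Op 2: append 1 -> log_len=3
Op 3: F0 acks idx 3 -> match: F0=3 F1=0 F2=0; commitIndex=0
Op 4: F2 acks idx 2 -> match: F0=3 F1=0 F2=2; commitIndex=2
Op 5: append 2 -> log_len=5
Op 6: F0 acks idx 1 -> match: F0=3 F1=0 F2=2; commitIndex=2
Op 7: F0 acks idx 3 -> match: F0=3 F1=0 F2=2; commitIndex=2

Answer: 5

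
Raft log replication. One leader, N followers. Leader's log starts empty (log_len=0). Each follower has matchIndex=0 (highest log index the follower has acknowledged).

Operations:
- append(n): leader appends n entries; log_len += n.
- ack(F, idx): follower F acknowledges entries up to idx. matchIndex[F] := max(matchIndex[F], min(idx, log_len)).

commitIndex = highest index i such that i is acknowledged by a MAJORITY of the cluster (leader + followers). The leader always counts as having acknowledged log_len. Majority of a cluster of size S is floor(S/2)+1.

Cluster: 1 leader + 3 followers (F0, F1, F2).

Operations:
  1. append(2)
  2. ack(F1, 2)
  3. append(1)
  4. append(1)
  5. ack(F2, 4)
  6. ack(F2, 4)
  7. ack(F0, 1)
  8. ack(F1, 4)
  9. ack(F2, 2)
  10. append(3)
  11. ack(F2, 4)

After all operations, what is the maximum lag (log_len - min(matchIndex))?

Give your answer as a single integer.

Answer: 6

Derivation:
Op 1: append 2 -> log_len=2
Op 2: F1 acks idx 2 -> match: F0=0 F1=2 F2=0; commitIndex=0
Op 3: append 1 -> log_len=3
Op 4: append 1 -> log_len=4
Op 5: F2 acks idx 4 -> match: F0=0 F1=2 F2=4; commitIndex=2
Op 6: F2 acks idx 4 -> match: F0=0 F1=2 F2=4; commitIndex=2
Op 7: F0 acks idx 1 -> match: F0=1 F1=2 F2=4; commitIndex=2
Op 8: F1 acks idx 4 -> match: F0=1 F1=4 F2=4; commitIndex=4
Op 9: F2 acks idx 2 -> match: F0=1 F1=4 F2=4; commitIndex=4
Op 10: append 3 -> log_len=7
Op 11: F2 acks idx 4 -> match: F0=1 F1=4 F2=4; commitIndex=4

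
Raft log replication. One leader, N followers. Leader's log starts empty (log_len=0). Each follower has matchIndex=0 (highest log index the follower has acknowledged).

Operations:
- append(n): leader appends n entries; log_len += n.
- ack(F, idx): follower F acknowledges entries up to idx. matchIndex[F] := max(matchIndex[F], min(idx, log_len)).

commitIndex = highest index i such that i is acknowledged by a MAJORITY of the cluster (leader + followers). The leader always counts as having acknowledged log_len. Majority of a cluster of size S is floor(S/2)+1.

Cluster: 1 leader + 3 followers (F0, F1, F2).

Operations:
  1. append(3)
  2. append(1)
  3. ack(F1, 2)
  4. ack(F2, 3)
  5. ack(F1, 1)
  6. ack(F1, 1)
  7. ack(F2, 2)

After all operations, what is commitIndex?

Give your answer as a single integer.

Answer: 2

Derivation:
Op 1: append 3 -> log_len=3
Op 2: append 1 -> log_len=4
Op 3: F1 acks idx 2 -> match: F0=0 F1=2 F2=0; commitIndex=0
Op 4: F2 acks idx 3 -> match: F0=0 F1=2 F2=3; commitIndex=2
Op 5: F1 acks idx 1 -> match: F0=0 F1=2 F2=3; commitIndex=2
Op 6: F1 acks idx 1 -> match: F0=0 F1=2 F2=3; commitIndex=2
Op 7: F2 acks idx 2 -> match: F0=0 F1=2 F2=3; commitIndex=2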